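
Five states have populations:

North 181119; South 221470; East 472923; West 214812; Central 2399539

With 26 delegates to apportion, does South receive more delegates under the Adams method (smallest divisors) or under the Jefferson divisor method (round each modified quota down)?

Adams: North 2, South 2, East 4, West 2, Central 16.
Jefferson: North 1, South 1, East 3, West 1, Central 20.
South gets 2 under Adams and 1 under Jefferson.

Adams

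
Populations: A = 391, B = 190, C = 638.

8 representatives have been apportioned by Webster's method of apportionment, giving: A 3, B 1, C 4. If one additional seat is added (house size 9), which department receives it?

C

Priority for the next seat is population ÷ (current seats + 0.5).
Priorities: A 111.714, B 126.667, C 141.778.
Highest priority: C.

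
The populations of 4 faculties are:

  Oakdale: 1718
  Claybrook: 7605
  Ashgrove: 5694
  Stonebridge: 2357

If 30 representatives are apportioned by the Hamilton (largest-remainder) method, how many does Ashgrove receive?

10

The standard divisor is 17374/30 ≈ 579.133.
Standard quotas: Oakdale 2.9665, Claybrook 13.1317, Ashgrove 9.8319, Stonebridge 4.0699.
Lower quotas: Oakdale 2, Claybrook 13, Ashgrove 9, Stonebridge 4 (sum 28, leaving 2 seats).
Remainders in descending order: Oakdale 0.9665, Ashgrove 0.8319, Claybrook 0.1317, Stonebridge 0.0699.
Largest remainders: Oakdale, Ashgrove receive the extra seats.
Ashgrove receives 10.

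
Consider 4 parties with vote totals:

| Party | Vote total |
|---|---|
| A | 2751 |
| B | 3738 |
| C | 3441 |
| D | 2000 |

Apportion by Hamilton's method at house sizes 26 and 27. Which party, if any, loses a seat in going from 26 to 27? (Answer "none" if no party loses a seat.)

At 26 seats: A 6, B 8, C 8, D 4.
At 27 seats: A 6, B 8, C 8, D 5.
No party's allocation decreased.

none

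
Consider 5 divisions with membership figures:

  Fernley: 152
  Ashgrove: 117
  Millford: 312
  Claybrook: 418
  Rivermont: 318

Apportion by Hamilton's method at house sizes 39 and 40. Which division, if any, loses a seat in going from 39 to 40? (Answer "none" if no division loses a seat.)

Ashgrove

At 39 seats: Fernley 5, Ashgrove 4, Millford 9, Claybrook 12, Rivermont 9.
At 40 seats: Fernley 5, Ashgrove 3, Millford 9, Claybrook 13, Rivermont 10.
Ashgrove drops from 4 to 3.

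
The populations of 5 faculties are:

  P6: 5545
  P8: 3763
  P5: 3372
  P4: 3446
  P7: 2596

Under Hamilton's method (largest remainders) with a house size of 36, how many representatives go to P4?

7

Standard divisor: 18722 ÷ 36 ≈ 520.056.
Standard quotas: P6 10.6623, P8 7.2358, P5 6.4839, P4 6.6262, P7 4.9918.
Lower quotas: P6 10, P8 7, P5 6, P4 6, P7 4 (sum 33, leaving 3 seats).
Remainders in descending order: P7 0.9918, P6 0.6623, P4 0.6262, P5 0.4839, P8 0.2358.
Largest remainders: P7, P6, P4 receive the extra seats.
P4 receives 7.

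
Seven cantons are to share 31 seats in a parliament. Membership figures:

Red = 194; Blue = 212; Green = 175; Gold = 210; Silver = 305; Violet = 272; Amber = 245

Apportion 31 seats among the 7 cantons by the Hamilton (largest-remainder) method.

Red 4, Blue 4, Green 3, Gold 4, Silver 6, Violet 5, Amber 5

Standard divisor: 1613 ÷ 31 ≈ 52.032.
Standard quotas: Red 3.728, Blue 4.074, Green 3.363, Gold 4.036, Silver 5.862, Violet 5.228, Amber 4.709.
Lower quotas: Red 3, Blue 4, Green 3, Gold 4, Silver 5, Violet 5, Amber 4 (sum 28, leaving 3 seats).
Remainders in descending order: Silver 0.862, Red 0.728, Amber 0.709, Green 0.363, Violet 0.228, Blue 0.074, Gold 0.036.
The surplus seats go to Silver, Red, Amber.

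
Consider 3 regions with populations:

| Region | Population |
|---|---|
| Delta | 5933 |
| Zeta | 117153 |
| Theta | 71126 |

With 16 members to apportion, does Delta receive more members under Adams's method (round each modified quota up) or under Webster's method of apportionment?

Adams

Adams: Delta 1, Zeta 9, Theta 6.
Webster: Delta 0, Zeta 10, Theta 6.
Delta gets 1 under Adams and 0 under Webster.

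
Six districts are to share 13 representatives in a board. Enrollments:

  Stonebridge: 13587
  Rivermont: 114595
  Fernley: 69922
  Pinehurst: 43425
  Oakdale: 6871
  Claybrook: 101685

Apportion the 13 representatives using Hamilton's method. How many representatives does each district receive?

Stonebridge=0; Rivermont=4; Fernley=3; Pinehurst=2; Oakdale=0; Claybrook=4

The standard divisor is 350085/13 ≈ 26929.615.
Standard quotas: Stonebridge 0.5045, Rivermont 4.2554, Fernley 2.5965, Pinehurst 1.6125, Oakdale 0.2551, Claybrook 3.7760.
Lower quotas: Stonebridge 0, Rivermont 4, Fernley 2, Pinehurst 1, Oakdale 0, Claybrook 3 (sum 10, leaving 3 seats).
Remainders in descending order: Claybrook 0.7760, Pinehurst 0.6125, Fernley 0.5965, Stonebridge 0.5045, Rivermont 0.2554, Oakdale 0.2551.
The surplus seats go to Claybrook, Pinehurst, Fernley.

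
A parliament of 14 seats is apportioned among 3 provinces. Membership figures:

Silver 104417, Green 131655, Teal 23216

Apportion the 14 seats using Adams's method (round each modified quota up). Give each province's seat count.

Silver=5, Green=7, Teal=2

Standard divisor 259288/14 ≈ 18520.571; standard quotas: Silver 5.638, Green 7.109, Teal 1.254.
Rounding up gives 6, 8, 2 = 16 seats, so the divisor must be adjusted.
With modified divisor 21400: modified quotas Silver 4.879, Green 6.152, Teal 1.085.
Rounding up: Silver 5, Green 7, Teal 2 (total 14).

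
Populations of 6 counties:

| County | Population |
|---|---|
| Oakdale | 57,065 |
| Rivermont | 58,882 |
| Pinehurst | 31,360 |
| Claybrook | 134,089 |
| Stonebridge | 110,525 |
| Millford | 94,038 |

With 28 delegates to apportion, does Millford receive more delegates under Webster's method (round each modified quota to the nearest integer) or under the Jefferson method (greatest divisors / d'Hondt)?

Webster

Webster: Oakdale 3, Rivermont 3, Pinehurst 2, Claybrook 8, Stonebridge 6, Millford 6.
Jefferson: Oakdale 3, Rivermont 3, Pinehurst 2, Claybrook 8, Stonebridge 7, Millford 5.
Millford gets 6 under Webster and 5 under Jefferson.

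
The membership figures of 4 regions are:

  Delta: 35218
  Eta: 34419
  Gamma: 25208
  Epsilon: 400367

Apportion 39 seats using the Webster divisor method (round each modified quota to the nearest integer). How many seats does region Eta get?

3

Standard divisor 495212/39 ≈ 12697.744; standard quotas: Delta 2.774, Eta 2.711, Gamma 1.985, Epsilon 31.531.
Rounding to the nearest integer gives 3, 3, 2, 32 = 40 seats, so the divisor must be adjusted.
With modified divisor 12900: modified quotas Delta 2.730, Eta 2.668, Gamma 1.954, Epsilon 31.036.
Rounding to the nearest integer: Delta 3, Eta 3, Gamma 2, Epsilon 31 (total 39).
Eta receives 3.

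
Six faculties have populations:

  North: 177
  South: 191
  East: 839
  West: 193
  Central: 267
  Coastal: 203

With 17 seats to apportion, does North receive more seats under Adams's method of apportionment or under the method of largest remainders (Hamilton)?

Adams: North 2, South 2, East 7, West 2, Central 2, Coastal 2.
Hamilton: North 1, South 2, East 8, West 2, Central 2, Coastal 2.
North gets 2 under Adams and 1 under Hamilton.

Adams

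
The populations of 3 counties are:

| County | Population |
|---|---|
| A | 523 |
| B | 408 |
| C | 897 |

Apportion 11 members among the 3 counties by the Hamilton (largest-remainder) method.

The standard divisor is 1828/11 ≈ 166.182.
Standard quotas: A 3.147, B 2.455, C 5.398.
Lower quotas: A 3, B 2, C 5 (sum 10, leaving 1 seat).
Remainders in descending order: B 0.455, C 0.398, A 0.147.
Largest remainder: B receives the extra seat.

A 3, B 3, C 5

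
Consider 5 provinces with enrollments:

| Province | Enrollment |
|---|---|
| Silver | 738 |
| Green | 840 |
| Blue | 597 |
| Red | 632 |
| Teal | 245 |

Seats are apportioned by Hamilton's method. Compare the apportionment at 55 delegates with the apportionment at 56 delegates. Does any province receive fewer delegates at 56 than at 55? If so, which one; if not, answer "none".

Teal

At 55 seats: Silver 13, Green 15, Blue 11, Red 11, Teal 5.
At 56 seats: Silver 14, Green 15, Blue 11, Red 12, Teal 4.
Teal drops from 5 to 4.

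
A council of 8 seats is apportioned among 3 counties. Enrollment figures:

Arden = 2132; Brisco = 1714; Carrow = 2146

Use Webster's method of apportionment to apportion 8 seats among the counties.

Arden: 3, Brisco: 2, Carrow: 3

Standard divisor 5992/8 ≈ 749; standard quotas: Arden 2.846, Brisco 2.288, Carrow 2.865.
Rounding to the nearest integer gives Arden 3, Brisco 2, Carrow 3 — total 8, matching the house size, so no adjustment is needed.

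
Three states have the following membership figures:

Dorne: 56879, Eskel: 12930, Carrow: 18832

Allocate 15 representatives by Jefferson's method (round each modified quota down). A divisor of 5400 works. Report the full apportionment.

Dorne: 10, Eskel: 2, Carrow: 3

With modified divisor 5400: modified quotas Dorne 10.533, Eskel 2.394, Carrow 3.487.
Rounding down: Dorne 10, Eskel 2, Carrow 3 (total 15).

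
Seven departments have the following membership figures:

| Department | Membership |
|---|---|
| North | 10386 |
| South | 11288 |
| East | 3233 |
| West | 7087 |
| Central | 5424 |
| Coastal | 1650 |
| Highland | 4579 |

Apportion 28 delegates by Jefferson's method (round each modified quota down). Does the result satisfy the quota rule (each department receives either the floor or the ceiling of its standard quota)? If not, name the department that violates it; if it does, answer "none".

none

Standard quotas: North 6.663, South 7.241, East 2.074, West 4.546, Central 3.480, Coastal 1.058, Highland 2.937.
Jefferson allocation: North 7, South 7, East 2, West 5, Central 3, Coastal 1, Highland 3.
Every allocation lies between the lower and upper quota.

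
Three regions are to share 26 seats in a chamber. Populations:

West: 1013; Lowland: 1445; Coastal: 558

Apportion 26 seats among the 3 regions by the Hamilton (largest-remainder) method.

Standard divisor: 3016 ÷ 26 = 116.
Standard quotas: West 8.733, Lowland 12.457, Coastal 4.810.
Lower quotas: West 8, Lowland 12, Coastal 4 (sum 24, leaving 2 seats).
Remainders in descending order: Coastal 0.810, West 0.733, Lowland 0.457.
Largest remainders: Coastal, West receive the extra seats.

West 9, Lowland 12, Coastal 5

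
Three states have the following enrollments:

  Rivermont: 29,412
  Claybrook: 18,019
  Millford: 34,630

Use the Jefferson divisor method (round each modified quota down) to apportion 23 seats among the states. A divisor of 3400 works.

Rivermont 8; Claybrook 5; Millford 10

With modified divisor 3400: modified quotas Rivermont 8.651, Claybrook 5.300, Millford 10.185.
Rounding down: Rivermont 8, Claybrook 5, Millford 10 (total 23).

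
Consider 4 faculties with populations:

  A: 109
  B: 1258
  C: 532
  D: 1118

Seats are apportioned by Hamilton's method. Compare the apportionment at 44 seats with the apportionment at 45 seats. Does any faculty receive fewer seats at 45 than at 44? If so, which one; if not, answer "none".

At 44 seats: A 2, B 18, C 8, D 16.
At 45 seats: A 1, B 19, C 8, D 17.
A drops from 2 to 1.

A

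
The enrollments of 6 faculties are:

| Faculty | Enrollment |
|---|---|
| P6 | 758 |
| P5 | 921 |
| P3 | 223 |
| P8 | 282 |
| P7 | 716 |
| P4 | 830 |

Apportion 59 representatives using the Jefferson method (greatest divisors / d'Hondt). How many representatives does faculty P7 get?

12

Standard divisor 3730/59 ≈ 63.22; standard quotas: P6 11.990, P5 14.568, P3 3.527, P8 4.461, P7 11.325, P4 13.129.
Rounding down gives 11, 14, 3, 4, 11, 13 = 56 seats, so the divisor must be adjusted.
With modified divisor 59.5: modified quotas P6 12.739, P5 15.479, P3 3.748, P8 4.739, P7 12.034, P4 13.950.
Rounding down: P6 12, P5 15, P3 3, P8 4, P7 12, P4 13 (total 59).
P7 receives 12.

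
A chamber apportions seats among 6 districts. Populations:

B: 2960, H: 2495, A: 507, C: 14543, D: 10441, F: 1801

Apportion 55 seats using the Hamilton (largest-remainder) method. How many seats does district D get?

Total 32747; standard divisor 32747/55 ≈ 595.4.
Standard quotas: B 4.9714, H 4.1905, A 0.8515, C 24.4256, D 17.5361, F 3.0249.
Lower quotas: B 4, H 4, A 0, C 24, D 17, F 3 (sum 52, leaving 3 seats).
Remainders in descending order: B 0.9714, A 0.8515, D 0.5361, C 0.4256, H 0.1905, F 0.0249.
The surplus seats go to B, A, D.
D receives 18.

18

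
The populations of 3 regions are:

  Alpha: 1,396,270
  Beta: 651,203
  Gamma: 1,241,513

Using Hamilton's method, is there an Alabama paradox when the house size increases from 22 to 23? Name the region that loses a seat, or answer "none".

Beta

At 22 seats: Alpha 9, Beta 5, Gamma 8.
At 23 seats: Alpha 10, Beta 4, Gamma 9.
Beta drops from 5 to 4.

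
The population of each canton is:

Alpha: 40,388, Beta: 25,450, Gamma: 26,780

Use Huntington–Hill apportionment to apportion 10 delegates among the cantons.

With divisor 9710: modified quotas Alpha 4.159, Beta 2.621, Gamma 2.758.
Geometric-mean thresholds: Alpha √(4·5)=4.472, Beta √(2·3)=2.449, Gamma √(2·3)=2.449.
Each quota rounded against its threshold gives Alpha 4, Beta 3, Gamma 3 (total 10).

Alpha: 4, Beta: 3, Gamma: 3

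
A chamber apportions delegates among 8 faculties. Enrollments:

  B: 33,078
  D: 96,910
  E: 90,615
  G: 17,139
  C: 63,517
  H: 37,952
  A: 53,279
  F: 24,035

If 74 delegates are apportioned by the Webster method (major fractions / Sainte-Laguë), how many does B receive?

6

Standard divisor 416525/74 ≈ 5628.716; standard quotas: B 5.877, D 17.217, E 16.099, G 3.045, C 11.284, H 6.743, A 9.466, F 4.270.
Rounding to the nearest integer gives 6, 17, 16, 3, 11, 7, 9, 4 = 73 seats, so the divisor must be adjusted.
With modified divisor 5570: modified quotas B 5.939, D 17.399, E 16.268, G 3.077, C 11.403, H 6.814, A 9.565, F 4.315.
Rounding to the nearest integer: B 6, D 17, E 16, G 3, C 11, H 7, A 10, F 4 (total 74).
B receives 6.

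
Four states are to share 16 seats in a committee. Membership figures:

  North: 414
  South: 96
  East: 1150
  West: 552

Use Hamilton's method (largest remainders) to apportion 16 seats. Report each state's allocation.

North: 3; South: 1; East: 8; West: 4

Standard divisor: 2212 ÷ 16 ≈ 138.25.
Standard quotas: North 2.995, South 0.694, East 8.318, West 3.993.
Lower quotas: North 2, South 0, East 8, West 3 (sum 13, leaving 3 seats).
Remainders in descending order: North 0.995, West 0.993, South 0.694, East 0.318.
Largest remainders: North, West, South receive the extra seats.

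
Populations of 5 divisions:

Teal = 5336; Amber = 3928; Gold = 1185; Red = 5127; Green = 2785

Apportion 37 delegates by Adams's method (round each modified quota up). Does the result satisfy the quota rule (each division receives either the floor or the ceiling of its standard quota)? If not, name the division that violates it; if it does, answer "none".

none

Standard quotas: Teal 10.753, Amber 7.915, Gold 2.388, Red 10.332, Green 5.612.
Adams allocation: Teal 10, Amber 8, Gold 3, Red 10, Green 6.
Every allocation lies between the lower and upper quota.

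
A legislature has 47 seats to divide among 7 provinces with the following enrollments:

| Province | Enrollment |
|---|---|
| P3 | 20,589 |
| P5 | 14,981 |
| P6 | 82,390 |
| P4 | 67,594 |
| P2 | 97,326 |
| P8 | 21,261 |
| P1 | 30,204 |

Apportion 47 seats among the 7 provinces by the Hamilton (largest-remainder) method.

P3: 3, P5: 2, P6: 12, P4: 9, P2: 14, P8: 3, P1: 4

The standard divisor is 334345/47 ≈ 7113.723.
Standard quotas: P3 2.8943, P5 2.1059, P6 11.5818, P4 9.5019, P2 13.6814, P8 2.9887, P1 4.2459.
Lower quotas: P3 2, P5 2, P6 11, P4 9, P2 13, P8 2, P1 4 (sum 43, leaving 4 seats).
Remainders in descending order: P8 0.9887, P3 0.8943, P2 0.6814, P6 0.5818, P4 0.5019, P1 0.2459, P5 0.1059.
The surplus seats go to P8, P3, P2, P6.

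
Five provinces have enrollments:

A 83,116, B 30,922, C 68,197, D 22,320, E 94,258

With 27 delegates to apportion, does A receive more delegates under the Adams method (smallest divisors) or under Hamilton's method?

Adams

Adams: A 8, B 3, C 6, D 2, E 8.
Hamilton: A 7, B 3, C 6, D 2, E 9.
A gets 8 under Adams and 7 under Hamilton.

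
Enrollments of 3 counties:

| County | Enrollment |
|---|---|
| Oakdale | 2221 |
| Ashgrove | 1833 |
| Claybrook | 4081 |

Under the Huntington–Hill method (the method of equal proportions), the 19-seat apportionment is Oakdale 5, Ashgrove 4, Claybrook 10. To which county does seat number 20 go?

Priority for the next seat is population ÷ (√(s·(s+1))).
Priorities: Oakdale 405.497, Ashgrove 409.871, Claybrook 389.108.
Highest priority: Ashgrove.

Ashgrove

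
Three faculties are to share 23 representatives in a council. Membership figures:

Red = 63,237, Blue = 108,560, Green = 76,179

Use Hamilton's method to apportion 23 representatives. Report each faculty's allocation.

Red 6, Blue 10, Green 7

Total 247976; standard divisor 247976/23 ≈ 10781.565.
Standard quotas: Red 5.8653, Blue 10.0690, Green 7.0657.
Lower quotas: Red 5, Blue 10, Green 7 (sum 22, leaving 1 seat).
Remainders in descending order: Red 0.8653, Blue 0.0690, Green 0.0657.
The surplus seat goes to Red.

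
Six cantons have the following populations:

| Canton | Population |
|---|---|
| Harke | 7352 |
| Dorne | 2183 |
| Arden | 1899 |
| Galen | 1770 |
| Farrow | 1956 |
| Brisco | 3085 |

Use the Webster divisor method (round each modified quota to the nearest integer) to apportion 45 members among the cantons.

Standard divisor 18245/45 ≈ 405.444; standard quotas: Harke 18.133, Dorne 5.384, Arden 4.684, Galen 4.366, Farrow 4.824, Brisco 7.609.
Rounding to the nearest integer gives Harke 18, Dorne 5, Arden 5, Galen 4, Farrow 5, Brisco 8 — total 45, matching the house size, so no adjustment is needed.

Harke=18; Dorne=5; Arden=5; Galen=4; Farrow=5; Brisco=8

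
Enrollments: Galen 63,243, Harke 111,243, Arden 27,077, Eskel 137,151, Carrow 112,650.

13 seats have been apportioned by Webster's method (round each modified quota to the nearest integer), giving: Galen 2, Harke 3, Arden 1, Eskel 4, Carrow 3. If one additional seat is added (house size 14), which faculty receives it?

Priority for the next seat is population ÷ (current seats + 0.5).
Priorities: Galen 25297.200, Harke 31783.714, Arden 18051.333, Eskel 30478.000, Carrow 32185.714.
Highest priority: Carrow.

Carrow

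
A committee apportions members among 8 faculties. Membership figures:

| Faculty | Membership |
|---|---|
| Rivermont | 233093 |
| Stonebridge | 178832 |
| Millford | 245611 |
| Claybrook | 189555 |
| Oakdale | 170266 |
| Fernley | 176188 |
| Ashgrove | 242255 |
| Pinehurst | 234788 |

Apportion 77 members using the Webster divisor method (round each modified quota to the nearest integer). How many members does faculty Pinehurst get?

11

Standard divisor 1670588/77 ≈ 21695.948; standard quotas: Rivermont 10.744, Stonebridge 8.243, Millford 11.321, Claybrook 8.737, Oakdale 7.848, Fernley 8.121, Ashgrove 11.166, Pinehurst 10.822.
Rounding to the nearest integer gives Rivermont 11, Stonebridge 8, Millford 11, Claybrook 9, Oakdale 8, Fernley 8, Ashgrove 11, Pinehurst 11 — total 77, matching the house size, so no adjustment is needed.
Pinehurst receives 11.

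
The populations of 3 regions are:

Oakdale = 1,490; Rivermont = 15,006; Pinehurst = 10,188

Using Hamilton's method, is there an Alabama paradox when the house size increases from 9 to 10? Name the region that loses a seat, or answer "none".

Oakdale

At 9 seats: Oakdale 1, Rivermont 5, Pinehurst 3.
At 10 seats: Oakdale 0, Rivermont 6, Pinehurst 4.
Oakdale drops from 1 to 0.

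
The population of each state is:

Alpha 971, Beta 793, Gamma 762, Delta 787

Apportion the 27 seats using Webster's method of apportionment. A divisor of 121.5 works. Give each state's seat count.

With modified divisor 121.5: modified quotas Alpha 7.992, Beta 6.527, Gamma 6.272, Delta 6.477.
Rounding to the nearest integer: Alpha 8, Beta 7, Gamma 6, Delta 6 (total 27).

Alpha 8, Beta 7, Gamma 6, Delta 6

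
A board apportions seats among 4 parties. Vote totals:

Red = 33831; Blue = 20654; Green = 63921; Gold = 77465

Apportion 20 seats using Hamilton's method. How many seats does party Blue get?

2

Total 195871; standard divisor 195871/20 ≈ 9793.55.
Standard quotas: Red 3.4544, Blue 2.1089, Green 6.5268, Gold 7.9098.
Lower quotas: Red 3, Blue 2, Green 6, Gold 7 (sum 18, leaving 2 seats).
Remainders in descending order: Gold 0.9098, Green 0.5268, Red 0.4544, Blue 0.1089.
Largest remainders: Gold, Green receive the extra seats.
Blue receives 2.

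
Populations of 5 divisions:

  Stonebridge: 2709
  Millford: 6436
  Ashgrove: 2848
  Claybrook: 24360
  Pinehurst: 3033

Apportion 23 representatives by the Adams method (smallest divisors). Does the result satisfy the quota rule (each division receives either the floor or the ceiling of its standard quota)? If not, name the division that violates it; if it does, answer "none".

Claybrook

Standard quotas: Stonebridge 1.582, Millford 3.758, Ashgrove 1.663, Claybrook 14.225, Pinehurst 1.771.
Adams allocation: Stonebridge 2, Millford 4, Ashgrove 2, Claybrook 13, Pinehurst 2.
Claybrook has quota 14.225 (lower 14, upper 15) but receives 13 — outside the quota interval.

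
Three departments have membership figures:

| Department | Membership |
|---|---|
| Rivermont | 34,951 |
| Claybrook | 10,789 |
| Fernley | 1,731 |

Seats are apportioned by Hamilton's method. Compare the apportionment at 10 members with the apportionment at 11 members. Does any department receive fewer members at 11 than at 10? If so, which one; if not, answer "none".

At 10 seats: Rivermont 7, Claybrook 2, Fernley 1.
At 11 seats: Rivermont 8, Claybrook 3, Fernley 0.
Fernley drops from 1 to 0.

Fernley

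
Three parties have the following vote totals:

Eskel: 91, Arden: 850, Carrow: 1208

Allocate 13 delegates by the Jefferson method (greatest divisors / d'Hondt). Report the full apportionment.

Standard divisor 2149/13 ≈ 165.308; standard quotas: Eskel 0.550, Arden 5.142, Carrow 7.308.
Rounding down gives 0, 5, 7 = 12 seats, so the divisor must be adjusted.
With modified divisor 150: modified quotas Eskel 0.607, Arden 5.667, Carrow 8.053.
Rounding down: Eskel 0, Arden 5, Carrow 8 (total 13).

Eskel=0; Arden=5; Carrow=8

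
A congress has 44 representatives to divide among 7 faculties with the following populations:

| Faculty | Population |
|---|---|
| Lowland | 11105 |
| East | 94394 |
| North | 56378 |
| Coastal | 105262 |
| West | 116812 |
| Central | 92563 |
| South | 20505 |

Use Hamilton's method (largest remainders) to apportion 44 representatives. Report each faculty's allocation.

The standard divisor is 497019/44 ≈ 11295.886.
Standard quotas: Lowland 0.9831, East 8.3565, North 4.9910, Coastal 9.3186, West 10.3411, Central 8.1944, South 1.8153.
Lower quotas: Lowland 0, East 8, North 4, Coastal 9, West 10, Central 8, South 1 (sum 40, leaving 4 seats).
Remainders in descending order: North 0.9910, Lowland 0.9831, South 0.8153, East 0.3565, West 0.3411, Coastal 0.3186, Central 0.1944.
Largest remainders: North, Lowland, South, East receive the extra seats.

Lowland 1, East 9, North 5, Coastal 9, West 10, Central 8, South 2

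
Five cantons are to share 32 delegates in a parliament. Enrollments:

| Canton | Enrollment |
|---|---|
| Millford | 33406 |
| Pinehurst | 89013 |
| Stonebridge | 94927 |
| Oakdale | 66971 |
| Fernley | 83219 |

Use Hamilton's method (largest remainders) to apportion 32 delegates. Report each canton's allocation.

Total 367536; standard divisor 367536/32 ≈ 11485.5.
Standard quotas: Millford 2.9085, Pinehurst 7.7500, Stonebridge 8.2649, Oakdale 5.8309, Fernley 7.2456.
Lower quotas: Millford 2, Pinehurst 7, Stonebridge 8, Oakdale 5, Fernley 7 (sum 29, leaving 3 seats).
Remainders in descending order: Millford 0.9085, Oakdale 0.8309, Pinehurst 0.7500, Stonebridge 0.2649, Fernley 0.2456.
Largest remainders: Millford, Oakdale, Pinehurst receive the extra seats.

Millford: 3; Pinehurst: 8; Stonebridge: 8; Oakdale: 6; Fernley: 7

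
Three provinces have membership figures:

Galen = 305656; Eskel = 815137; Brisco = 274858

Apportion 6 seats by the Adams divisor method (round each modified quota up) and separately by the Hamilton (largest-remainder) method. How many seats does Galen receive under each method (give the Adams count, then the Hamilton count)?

2 and 1

Adams: Galen 2, Eskel 3, Brisco 1.
Hamilton: Galen 1, Eskel 4, Brisco 1.
Galen gets 2 under Adams and 1 under Hamilton.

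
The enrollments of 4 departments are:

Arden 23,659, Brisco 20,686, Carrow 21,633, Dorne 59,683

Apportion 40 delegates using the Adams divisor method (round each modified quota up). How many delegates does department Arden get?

8

Standard divisor 125661/40 ≈ 3141.525; standard quotas: Arden 7.531, Brisco 6.585, Carrow 6.886, Dorne 18.998.
Rounding up gives 8, 7, 7, 19 = 41 seats, so the divisor must be adjusted.
With modified divisor 3350: modified quotas Arden 7.062, Brisco 6.175, Carrow 6.458, Dorne 17.816.
Rounding up: Arden 8, Brisco 7, Carrow 7, Dorne 18 (total 40).
Arden receives 8.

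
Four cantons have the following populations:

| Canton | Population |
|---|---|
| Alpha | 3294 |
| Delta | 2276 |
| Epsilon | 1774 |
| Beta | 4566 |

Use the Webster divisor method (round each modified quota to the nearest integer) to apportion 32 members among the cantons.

Alpha: 9; Delta: 6; Epsilon: 5; Beta: 12

Standard divisor 11910/32 ≈ 372.188; standard quotas: Alpha 8.850, Delta 6.115, Epsilon 4.766, Beta 12.268.
Rounding to the nearest integer gives Alpha 9, Delta 6, Epsilon 5, Beta 12 — total 32, matching the house size, so no adjustment is needed.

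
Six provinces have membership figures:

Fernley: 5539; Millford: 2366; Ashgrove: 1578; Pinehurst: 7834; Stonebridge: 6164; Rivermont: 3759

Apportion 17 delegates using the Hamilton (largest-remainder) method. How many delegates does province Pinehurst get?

Standard divisor: 27240 ÷ 17 ≈ 1602.353.
Standard quotas: Fernley 3.4568, Millford 1.4766, Ashgrove 0.9848, Pinehurst 4.8891, Stonebridge 3.8468, Rivermont 2.3459.
Lower quotas: Fernley 3, Millford 1, Ashgrove 0, Pinehurst 4, Stonebridge 3, Rivermont 2 (sum 13, leaving 4 seats).
Remainders in descending order: Ashgrove 0.9848, Pinehurst 0.8891, Stonebridge 0.8468, Millford 0.4766, Fernley 0.4568, Rivermont 0.3459.
Largest remainders: Ashgrove, Pinehurst, Stonebridge, Millford receive the extra seats.
Pinehurst receives 5.

5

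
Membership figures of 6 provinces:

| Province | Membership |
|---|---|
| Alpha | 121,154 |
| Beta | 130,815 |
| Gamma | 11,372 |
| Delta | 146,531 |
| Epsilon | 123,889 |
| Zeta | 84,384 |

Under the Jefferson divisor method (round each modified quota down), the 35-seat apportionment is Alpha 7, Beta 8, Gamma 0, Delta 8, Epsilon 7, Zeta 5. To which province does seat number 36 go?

Delta

Priority for the next seat is population ÷ (current seats + 1).
Priorities: Alpha 15144.250, Beta 14535.000, Gamma 11372.000, Delta 16281.222, Epsilon 15486.125, Zeta 14064.000.
Highest priority: Delta.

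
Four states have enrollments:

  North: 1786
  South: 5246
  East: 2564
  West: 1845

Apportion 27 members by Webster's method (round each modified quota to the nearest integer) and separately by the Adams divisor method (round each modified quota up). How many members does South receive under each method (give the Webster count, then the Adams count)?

13 and 12

Webster: North 4, South 13, East 6, West 4.
Adams: North 4, South 12, East 6, West 5.
South gets 13 under Webster and 12 under Adams.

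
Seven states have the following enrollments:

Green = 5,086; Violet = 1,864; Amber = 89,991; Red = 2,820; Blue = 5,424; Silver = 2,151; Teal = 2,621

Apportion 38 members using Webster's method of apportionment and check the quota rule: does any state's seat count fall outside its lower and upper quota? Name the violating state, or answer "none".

Amber

Standard quotas: Green 1.758, Violet 0.644, Amber 31.100, Red 0.975, Blue 1.874, Silver 0.743, Teal 0.906.
Webster allocation: Green 2, Violet 1, Amber 30, Red 1, Blue 2, Silver 1, Teal 1.
Amber has quota 31.100 (lower 31, upper 32) but receives 30 — outside the quota interval.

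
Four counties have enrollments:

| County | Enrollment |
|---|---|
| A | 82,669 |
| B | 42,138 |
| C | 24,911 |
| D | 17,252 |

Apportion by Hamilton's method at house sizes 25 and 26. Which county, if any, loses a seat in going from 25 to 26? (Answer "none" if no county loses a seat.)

At 25 seats: A 12, B 6, C 4, D 3.
At 26 seats: A 13, B 6, C 4, D 3.
No county's allocation decreased.

none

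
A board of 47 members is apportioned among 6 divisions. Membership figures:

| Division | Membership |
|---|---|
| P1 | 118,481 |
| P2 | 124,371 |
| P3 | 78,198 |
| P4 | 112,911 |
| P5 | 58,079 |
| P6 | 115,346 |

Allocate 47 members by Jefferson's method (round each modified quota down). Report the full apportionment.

P1=9; P2=10; P3=6; P4=9; P5=4; P6=9

Standard divisor 607386/47 ≈ 12923.106; standard quotas: P1 9.168, P2 9.624, P3 6.051, P4 8.737, P5 4.494, P6 8.926.
Rounding down gives 9, 9, 6, 8, 4, 8 = 44 seats, so the divisor must be adjusted.
With modified divisor 12100: modified quotas P1 9.792, P2 10.279, P3 6.463, P4 9.331, P5 4.800, P6 9.533.
Rounding down: P1 9, P2 10, P3 6, P4 9, P5 4, P6 9 (total 47).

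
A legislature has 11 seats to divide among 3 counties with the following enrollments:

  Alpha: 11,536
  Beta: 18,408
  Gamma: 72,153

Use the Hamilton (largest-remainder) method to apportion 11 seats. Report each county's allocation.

Total 102097; standard divisor 102097/11 ≈ 9281.545.
Standard quotas: Alpha 1.2429, Beta 1.9833, Gamma 7.7738.
Lower quotas: Alpha 1, Beta 1, Gamma 7 (sum 9, leaving 2 seats).
Remainders in descending order: Beta 0.9833, Gamma 0.7738, Alpha 0.2429.
Largest remainders: Beta, Gamma receive the extra seats.

Alpha: 1, Beta: 2, Gamma: 8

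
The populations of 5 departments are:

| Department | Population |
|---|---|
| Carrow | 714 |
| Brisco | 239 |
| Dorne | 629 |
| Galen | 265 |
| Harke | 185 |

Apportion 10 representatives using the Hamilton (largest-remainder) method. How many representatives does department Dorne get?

3

Standard divisor: 2032 ÷ 10 ≈ 203.2.
Standard quotas: Carrow 3.514, Brisco 1.176, Dorne 3.095, Galen 1.304, Harke 0.910.
Lower quotas: Carrow 3, Brisco 1, Dorne 3, Galen 1, Harke 0 (sum 8, leaving 2 seats).
Remainders in descending order: Harke 0.910, Carrow 0.514, Galen 0.304, Brisco 0.176, Dorne 0.095.
Largest remainders: Harke, Carrow receive the extra seats.
Dorne receives 3.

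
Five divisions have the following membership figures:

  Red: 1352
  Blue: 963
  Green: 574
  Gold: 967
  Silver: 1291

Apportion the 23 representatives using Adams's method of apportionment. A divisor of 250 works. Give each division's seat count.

Red 6; Blue 4; Green 3; Gold 4; Silver 6

With modified divisor 250: modified quotas Red 5.408, Blue 3.852, Green 2.296, Gold 3.868, Silver 5.164.
Rounding up: Red 6, Blue 4, Green 3, Gold 4, Silver 6 (total 23).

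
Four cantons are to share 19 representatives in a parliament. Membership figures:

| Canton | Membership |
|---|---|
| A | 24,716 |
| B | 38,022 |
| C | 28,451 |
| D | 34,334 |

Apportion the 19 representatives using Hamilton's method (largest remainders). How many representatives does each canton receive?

A=4, B=6, C=4, D=5

The standard divisor is 125523/19 ≈ 6606.474.
Standard quotas: A 3.7412, B 5.7553, C 4.3065, D 5.1970.
Lower quotas: A 3, B 5, C 4, D 5 (sum 17, leaving 2 seats).
Remainders in descending order: B 0.7553, A 0.7412, C 0.3065, D 0.1970.
The surplus seats go to B, A.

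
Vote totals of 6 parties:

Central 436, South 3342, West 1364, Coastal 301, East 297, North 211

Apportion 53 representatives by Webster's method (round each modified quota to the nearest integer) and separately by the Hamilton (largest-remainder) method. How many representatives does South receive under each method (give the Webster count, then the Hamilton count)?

29 and 30

Webster: Central 4, South 29, West 12, Coastal 3, East 3, North 2.
Hamilton: Central 4, South 30, West 12, Coastal 3, East 2, North 2.
South gets 29 under Webster and 30 under Hamilton.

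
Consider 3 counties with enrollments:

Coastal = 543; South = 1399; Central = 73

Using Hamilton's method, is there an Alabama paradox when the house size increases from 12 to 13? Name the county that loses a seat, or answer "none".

At 12 seats: Coastal 3, South 8, Central 1.
At 13 seats: Coastal 4, South 9, Central 0.
Central drops from 1 to 0.

Central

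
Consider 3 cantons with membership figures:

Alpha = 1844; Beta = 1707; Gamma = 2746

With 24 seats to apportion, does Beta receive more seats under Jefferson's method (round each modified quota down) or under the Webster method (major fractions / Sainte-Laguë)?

Webster

Jefferson: Alpha 7, Beta 6, Gamma 11.
Webster: Alpha 7, Beta 7, Gamma 10.
Beta gets 6 under Jefferson and 7 under Webster.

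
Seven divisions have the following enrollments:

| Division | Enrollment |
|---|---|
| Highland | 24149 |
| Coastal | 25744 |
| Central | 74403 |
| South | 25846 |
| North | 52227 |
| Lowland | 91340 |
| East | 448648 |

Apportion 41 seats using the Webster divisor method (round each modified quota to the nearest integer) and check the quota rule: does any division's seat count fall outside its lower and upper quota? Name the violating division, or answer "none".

East

Standard quotas: Highland 1.334, Coastal 1.422, Central 4.109, South 1.427, North 2.884, Lowland 5.045, East 24.779.
Webster allocation: Highland 1, Coastal 1, Central 4, South 1, North 3, Lowland 5, East 26.
East has quota 24.779 (lower 24, upper 25) but receives 26 — outside the quota interval.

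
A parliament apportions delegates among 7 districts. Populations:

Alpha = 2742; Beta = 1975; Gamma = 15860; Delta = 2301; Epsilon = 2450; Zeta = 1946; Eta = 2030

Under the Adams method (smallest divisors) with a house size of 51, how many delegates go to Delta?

4

Standard divisor 29304/51 ≈ 574.588; standard quotas: Alpha 4.772, Beta 3.437, Gamma 27.602, Delta 4.005, Epsilon 4.264, Zeta 3.387, Eta 3.533.
Rounding up gives 5, 4, 28, 5, 5, 4, 4 = 55 seats, so the divisor must be adjusted.
With modified divisor 620: modified quotas Alpha 4.423, Beta 3.185, Gamma 25.581, Delta 3.711, Epsilon 3.952, Zeta 3.139, Eta 3.274.
Rounding up: Alpha 5, Beta 4, Gamma 26, Delta 4, Epsilon 4, Zeta 4, Eta 4 (total 51).
Delta receives 4.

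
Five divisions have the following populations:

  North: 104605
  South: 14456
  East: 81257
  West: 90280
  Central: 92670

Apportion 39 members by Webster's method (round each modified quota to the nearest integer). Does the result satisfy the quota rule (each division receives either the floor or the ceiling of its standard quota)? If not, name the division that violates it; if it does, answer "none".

Standard quotas: North 10.644, South 1.471, East 8.268, West 9.187, Central 9.430.
Webster allocation: North 11, South 1, East 8, West 9, Central 10.
Every allocation lies between the lower and upper quota.

none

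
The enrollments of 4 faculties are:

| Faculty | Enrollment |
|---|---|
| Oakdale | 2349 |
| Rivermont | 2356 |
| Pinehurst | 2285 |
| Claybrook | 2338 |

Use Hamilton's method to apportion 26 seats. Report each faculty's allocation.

Oakdale=7, Rivermont=7, Pinehurst=6, Claybrook=6

The standard divisor is 9328/26 ≈ 358.769.
Standard quotas: Oakdale 6.547, Rivermont 6.567, Pinehurst 6.369, Claybrook 6.517.
Lower quotas: Oakdale 6, Rivermont 6, Pinehurst 6, Claybrook 6 (sum 24, leaving 2 seats).
Remainders in descending order: Rivermont 0.567, Oakdale 0.547, Claybrook 0.517, Pinehurst 0.369.
Largest remainders: Rivermont, Oakdale receive the extra seats.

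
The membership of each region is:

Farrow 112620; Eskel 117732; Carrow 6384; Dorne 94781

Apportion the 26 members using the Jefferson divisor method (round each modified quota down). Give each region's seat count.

Standard divisor 331517/26 ≈ 12750.654; standard quotas: Farrow 8.832, Eskel 9.233, Carrow 0.501, Dorne 7.433.
Rounding down gives 8, 9, 0, 7 = 24 seats, so the divisor must be adjusted.
With modified divisor 11800: modified quotas Farrow 9.544, Eskel 9.977, Carrow 0.541, Dorne 8.032.
Rounding down: Farrow 9, Eskel 9, Carrow 0, Dorne 8 (total 26).

Farrow=9, Eskel=9, Carrow=0, Dorne=8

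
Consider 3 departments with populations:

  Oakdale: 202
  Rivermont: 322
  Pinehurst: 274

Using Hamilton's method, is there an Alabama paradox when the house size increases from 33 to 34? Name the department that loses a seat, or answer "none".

At 33 seats: Oakdale 9, Rivermont 13, Pinehurst 11.
At 34 seats: Oakdale 8, Rivermont 14, Pinehurst 12.
Oakdale drops from 9 to 8.

Oakdale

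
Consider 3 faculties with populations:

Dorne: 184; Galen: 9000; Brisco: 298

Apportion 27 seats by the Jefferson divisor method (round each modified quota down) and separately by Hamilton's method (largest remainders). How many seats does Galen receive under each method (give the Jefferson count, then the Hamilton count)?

27 and 26

Jefferson: Dorne 0, Galen 27, Brisco 0.
Hamilton: Dorne 0, Galen 26, Brisco 1.
Galen gets 27 under Jefferson and 26 under Hamilton.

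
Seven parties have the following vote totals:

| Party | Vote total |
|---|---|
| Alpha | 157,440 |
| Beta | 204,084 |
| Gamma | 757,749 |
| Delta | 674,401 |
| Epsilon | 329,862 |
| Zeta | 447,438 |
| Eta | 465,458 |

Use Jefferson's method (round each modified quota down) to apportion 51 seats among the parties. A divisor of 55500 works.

With modified divisor 55500: modified quotas Alpha 2.837, Beta 3.677, Gamma 13.653, Delta 12.151, Epsilon 5.943, Zeta 8.062, Eta 8.387.
Rounding down: Alpha 2, Beta 3, Gamma 13, Delta 12, Epsilon 5, Zeta 8, Eta 8 (total 51).

Alpha 2; Beta 3; Gamma 13; Delta 12; Epsilon 5; Zeta 8; Eta 8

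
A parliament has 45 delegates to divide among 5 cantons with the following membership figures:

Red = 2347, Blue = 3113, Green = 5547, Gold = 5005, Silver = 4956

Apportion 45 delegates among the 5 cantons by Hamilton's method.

Total 20968; standard divisor 20968/45 ≈ 465.956.
Standard quotas: Red 5.0370, Blue 6.6809, Green 11.9046, Gold 10.7414, Silver 10.6362.
Lower quotas: Red 5, Blue 6, Green 11, Gold 10, Silver 10 (sum 42, leaving 3 seats).
Remainders in descending order: Green 0.9046, Gold 0.7414, Blue 0.6809, Silver 0.6362, Red 0.0370.
Largest remainders: Green, Gold, Blue receive the extra seats.

Red=5, Blue=7, Green=12, Gold=11, Silver=10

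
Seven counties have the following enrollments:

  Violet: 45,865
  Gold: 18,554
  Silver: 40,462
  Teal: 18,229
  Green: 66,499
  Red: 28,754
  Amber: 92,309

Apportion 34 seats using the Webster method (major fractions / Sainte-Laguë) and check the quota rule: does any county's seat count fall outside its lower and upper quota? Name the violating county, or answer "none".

Standard quotas: Violet 5.019, Gold 2.031, Silver 4.428, Teal 1.995, Green 7.278, Red 3.147, Amber 10.102.
Webster allocation: Violet 5, Gold 2, Silver 5, Teal 2, Green 7, Red 3, Amber 10.
Every allocation lies between the lower and upper quota.

none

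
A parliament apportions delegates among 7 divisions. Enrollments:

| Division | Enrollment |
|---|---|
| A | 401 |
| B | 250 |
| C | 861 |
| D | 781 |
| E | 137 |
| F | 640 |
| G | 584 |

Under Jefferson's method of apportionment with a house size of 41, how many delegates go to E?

1

Standard divisor 3654/41 ≈ 89.122; standard quotas: A 4.499, B 2.805, C 9.661, D 8.763, E 1.537, F 7.181, G 6.553.
Rounding down gives 4, 2, 9, 8, 1, 7, 6 = 37 seats, so the divisor must be adjusted.
With modified divisor 82: modified quotas A 4.890, B 3.049, C 10.500, D 9.524, E 1.671, F 7.805, G 7.122.
Rounding down: A 4, B 3, C 10, D 9, E 1, F 7, G 7 (total 41).
E receives 1.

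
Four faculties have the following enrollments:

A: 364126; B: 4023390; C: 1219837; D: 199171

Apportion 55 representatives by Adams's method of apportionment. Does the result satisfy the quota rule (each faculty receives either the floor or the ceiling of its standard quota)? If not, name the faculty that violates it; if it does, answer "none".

B

Standard quotas: A 3.449, B 38.110, C 11.554, D 1.887.
Adams allocation: A 4, B 37, C 12, D 2.
B has quota 38.110 (lower 38, upper 39) but receives 37 — outside the quota interval.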